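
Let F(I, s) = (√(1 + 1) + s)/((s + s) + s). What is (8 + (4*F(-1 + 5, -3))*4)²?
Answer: 14912/81 - 1280*√2/27 ≈ 117.05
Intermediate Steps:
F(I, s) = (s + √2)/(3*s) (F(I, s) = (√2 + s)/(2*s + s) = (s + √2)/((3*s)) = (s + √2)*(1/(3*s)) = (s + √2)/(3*s))
(8 + (4*F(-1 + 5, -3))*4)² = (8 + (4*((⅓)*(-3 + √2)/(-3)))*4)² = (8 + (4*((⅓)*(-⅓)*(-3 + √2)))*4)² = (8 + (4*(⅓ - √2/9))*4)² = (8 + (4/3 - 4*√2/9)*4)² = (8 + (16/3 - 16*√2/9))² = (40/3 - 16*√2/9)²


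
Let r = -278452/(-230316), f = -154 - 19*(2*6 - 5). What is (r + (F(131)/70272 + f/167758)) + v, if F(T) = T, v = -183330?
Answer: -20740016407978565491/113130165273984 ≈ -1.8333e+5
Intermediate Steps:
f = -287 (f = -154 - 19*(12 - 5) = -154 - 19*7 = -154 - 133 = -287)
r = 69613/57579 (r = -278452*(-1/230316) = 69613/57579 ≈ 1.2090)
(r + (F(131)/70272 + f/167758)) + v = (69613/57579 + (131/70272 - 287/167758)) - 183330 = (69613/57579 + 904117/5894345088) - 183330 = 136791700921229/113130165273984 - 183330 = -20740016407978565491/113130165273984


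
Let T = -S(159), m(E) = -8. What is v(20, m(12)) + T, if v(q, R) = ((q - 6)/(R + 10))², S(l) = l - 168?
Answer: 58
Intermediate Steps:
S(l) = -168 + l
v(q, R) = (-6 + q)²/(10 + R)² (v(q, R) = ((-6 + q)/(10 + R))² = (-6 + q)²/(10 + R)²)
T = 9 (T = -(-168 + 159) = -1*(-9) = 9)
v(20, m(12)) + T = (-6 + 20)²/(10 - 8)² + 9 = 14²/2² + 9 = 196*(¼) + 9 = 49 + 9 = 58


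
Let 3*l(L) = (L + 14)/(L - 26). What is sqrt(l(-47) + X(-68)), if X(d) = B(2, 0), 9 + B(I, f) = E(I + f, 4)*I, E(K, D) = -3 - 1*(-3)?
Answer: I*sqrt(47158)/73 ≈ 2.9748*I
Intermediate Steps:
l(L) = (14 + L)/(3*(-26 + L)) (l(L) = ((L + 14)/(L - 26))/3 = ((14 + L)/(-26 + L))/3 = (14 + L)/(3*(-26 + L)))
E(K, D) = 0 (E(K, D) = -3 + 3 = 0)
B(I, f) = -9 (B(I, f) = -9 + 0*I = -9 + 0 = -9)
X(d) = -9
sqrt(l(-47) + X(-68)) = sqrt((14 - 47)/(3*(-26 - 47)) - 9) = sqrt((1/3)*(-33)/(-73) - 9) = sqrt((1/3)*(-1/73)*(-33) - 9) = sqrt(11/73 - 9) = sqrt(-646/73) = I*sqrt(47158)/73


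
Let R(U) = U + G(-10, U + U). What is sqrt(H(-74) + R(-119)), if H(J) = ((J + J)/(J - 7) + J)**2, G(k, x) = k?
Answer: sqrt(33329347)/81 ≈ 71.274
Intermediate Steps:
R(U) = -10 + U (R(U) = U - 10 = -10 + U)
H(J) = (J + 2*J/(-7 + J))**2 (H(J) = ((2*J)/(-7 + J) + J)**2 = (2*J/(-7 + J) + J)**2 = (J + 2*J/(-7 + J))**2)
sqrt(H(-74) + R(-119)) = sqrt((-74)**2*(-5 - 74)**2/(-7 - 74)**2 + (-10 - 119)) = sqrt(5476*(-79)**2/(-81)**2 - 129) = sqrt(5476*(1/6561)*6241 - 129) = sqrt(34175716/6561 - 129) = sqrt(33329347/6561) = sqrt(33329347)/81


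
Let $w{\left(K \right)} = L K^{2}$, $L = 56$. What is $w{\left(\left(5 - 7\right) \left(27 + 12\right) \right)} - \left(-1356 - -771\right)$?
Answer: $341289$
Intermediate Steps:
$w{\left(K \right)} = 56 K^{2}$
$w{\left(\left(5 - 7\right) \left(27 + 12\right) \right)} - \left(-1356 - -771\right) = 56 \left(\left(5 - 7\right) \left(27 + 12\right)\right)^{2} - \left(-1356 - -771\right) = 56 \left(\left(-2\right) 39\right)^{2} - \left(-1356 + 771\right) = 56 \left(-78\right)^{2} - -585 = 56 \cdot 6084 + 585 = 340704 + 585 = 341289$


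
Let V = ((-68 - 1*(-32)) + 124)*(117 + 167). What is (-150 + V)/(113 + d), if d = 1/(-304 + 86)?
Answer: 5415556/24633 ≈ 219.85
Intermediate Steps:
d = -1/218 (d = 1/(-218) = -1/218 ≈ -0.0045872)
V = 24992 (V = ((-68 + 32) + 124)*284 = (-36 + 124)*284 = 88*284 = 24992)
(-150 + V)/(113 + d) = (-150 + 24992)/(113 - 1/218) = 24842/(24633/218) = 24842*(218/24633) = 5415556/24633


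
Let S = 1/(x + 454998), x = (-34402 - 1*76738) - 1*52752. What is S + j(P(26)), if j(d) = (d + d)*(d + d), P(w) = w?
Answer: 787150625/291106 ≈ 2704.0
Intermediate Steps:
j(d) = 4*d² (j(d) = (2*d)*(2*d) = 4*d²)
x = -163892 (x = (-34402 - 76738) - 52752 = -111140 - 52752 = -163892)
S = 1/291106 (S = 1/(-163892 + 454998) = 1/291106 ≈ 3.4352e-6)
S + j(P(26)) = 1/291106 + 4*26² = 1/291106 + 4*676 = 1/291106 + 2704 = 787150625/291106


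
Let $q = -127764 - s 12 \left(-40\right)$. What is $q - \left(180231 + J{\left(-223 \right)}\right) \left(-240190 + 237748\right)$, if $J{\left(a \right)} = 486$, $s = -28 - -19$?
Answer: $441178830$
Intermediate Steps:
$s = -9$ ($s = -28 + 19 = -9$)
$q = -132084$ ($q = -127764 - \left(-9\right) 12 \left(-40\right) = -127764 - \left(-108\right) \left(-40\right) = -127764 - 4320 = -132084$)
$q - \left(180231 + J{\left(-223 \right)}\right) \left(-240190 + 237748\right) = -132084 - \left(180231 + 486\right) \left(-240190 + 237748\right) = -132084 - 180717 \left(-2442\right) = -132084 - -441310914 = -132084 + 441310914 = 441178830$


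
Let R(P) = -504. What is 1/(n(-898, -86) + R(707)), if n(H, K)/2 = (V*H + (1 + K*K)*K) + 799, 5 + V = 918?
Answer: -1/2910938 ≈ -3.4353e-7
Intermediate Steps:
V = 913 (V = -5 + 918 = 913)
n(H, K) = 1598 + 1826*H + 2*K*(1 + K²) (n(H, K) = 2*((913*H + (1 + K*K)*K) + 799) = 2*((913*H + (1 + K²)*K) + 799) = 2*((913*H + K*(1 + K²)) + 799) = 2*(799 + 913*H + K*(1 + K²)) = 1598 + 1826*H + 2*K*(1 + K²))
1/(n(-898, -86) + R(707)) = 1/((1598 + 2*(-86) + 2*(-86)³ + 1826*(-898)) - 504) = 1/((1598 - 172 + 2*(-636056) - 1639748) - 504) = 1/((1598 - 172 - 1272112 - 1639748) - 504) = 1/(-2910434 - 504) = 1/(-2910938) = -1/2910938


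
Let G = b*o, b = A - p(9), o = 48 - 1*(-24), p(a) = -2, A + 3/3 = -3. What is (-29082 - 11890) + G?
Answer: -41116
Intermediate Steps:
A = -4 (A = -1 - 3 = -4)
o = 72 (o = 48 + 24 = 72)
b = -2 (b = -4 - 1*(-2) = -4 + 2 = -2)
G = -144 (G = -2*72 = -144)
(-29082 - 11890) + G = (-29082 - 11890) - 144 = -40972 - 144 = -41116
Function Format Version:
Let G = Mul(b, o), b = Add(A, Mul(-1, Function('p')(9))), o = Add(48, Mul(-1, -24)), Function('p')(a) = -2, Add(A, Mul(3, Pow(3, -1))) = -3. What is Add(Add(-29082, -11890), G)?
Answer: -41116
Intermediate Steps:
A = -4 (A = Add(-1, -3) = -4)
o = 72 (o = Add(48, 24) = 72)
b = -2 (b = Add(-4, Mul(-1, -2)) = Add(-4, 2) = -2)
G = -144 (G = Mul(-2, 72) = -144)
Add(Add(-29082, -11890), G) = Add(Add(-29082, -11890), -144) = Add(-40972, -144) = -41116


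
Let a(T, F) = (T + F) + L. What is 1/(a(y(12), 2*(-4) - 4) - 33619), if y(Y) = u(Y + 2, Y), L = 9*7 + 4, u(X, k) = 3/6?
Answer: -2/67127 ≈ -2.9794e-5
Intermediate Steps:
u(X, k) = 1/2 (u(X, k) = 3*(1/6) = 1/2)
L = 67 (L = 63 + 4 = 67)
y(Y) = 1/2
a(T, F) = 67 + F + T (a(T, F) = (T + F) + 67 = (F + T) + 67 = 67 + F + T)
1/(a(y(12), 2*(-4) - 4) - 33619) = 1/((67 + (2*(-4) - 4) + 1/2) - 33619) = 1/((67 + (-8 - 4) + 1/2) - 33619) = 1/((67 - 12 + 1/2) - 33619) = 1/(111/2 - 33619) = 1/(-67127/2) = -2/67127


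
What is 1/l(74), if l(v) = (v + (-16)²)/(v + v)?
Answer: 74/165 ≈ 0.44848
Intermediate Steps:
l(v) = (256 + v)/(2*v) (l(v) = (v + 256)/((2*v)) = (256 + v)*(1/(2*v)) = (256 + v)/(2*v))
1/l(74) = 1/((½)*(256 + 74)/74) = 1/((½)*(1/74)*330) = 1/(165/74) = 74/165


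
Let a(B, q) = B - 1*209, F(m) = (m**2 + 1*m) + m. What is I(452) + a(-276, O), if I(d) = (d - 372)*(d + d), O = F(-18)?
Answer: 71835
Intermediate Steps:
F(m) = m**2 + 2*m (F(m) = (m**2 + m) + m = (m + m**2) + m = m**2 + 2*m)
O = 288 (O = -18*(2 - 18) = -18*(-16) = 288)
a(B, q) = -209 + B (a(B, q) = B - 209 = -209 + B)
I(d) = 2*d*(-372 + d) (I(d) = (-372 + d)*(2*d) = 2*d*(-372 + d))
I(452) + a(-276, O) = 2*452*(-372 + 452) + (-209 - 276) = 2*452*80 - 485 = 72320 - 485 = 71835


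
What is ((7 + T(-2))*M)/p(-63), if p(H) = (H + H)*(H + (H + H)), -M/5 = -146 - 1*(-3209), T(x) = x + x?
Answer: -5105/2646 ≈ -1.9293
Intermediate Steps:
T(x) = 2*x
M = -15315 (M = -5*(-146 - 1*(-3209)) = -5*(-146 + 3209) = -5*3063 = -15315)
p(H) = 6*H² (p(H) = (2*H)*(H + 2*H) = (2*H)*(3*H) = 6*H²)
((7 + T(-2))*M)/p(-63) = ((7 + 2*(-2))*(-15315))/((6*(-63)²)) = ((7 - 4)*(-15315))/((6*3969)) = (3*(-15315))/23814 = -45945*1/23814 = -5105/2646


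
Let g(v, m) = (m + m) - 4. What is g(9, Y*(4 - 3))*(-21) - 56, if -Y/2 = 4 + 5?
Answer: 784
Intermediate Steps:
Y = -18 (Y = -2*(4 + 5) = -2*9 = -18)
g(v, m) = -4 + 2*m (g(v, m) = 2*m - 4 = -4 + 2*m)
g(9, Y*(4 - 3))*(-21) - 56 = (-4 + 2*(-18*(4 - 3)))*(-21) - 56 = (-4 + 2*(-18*1))*(-21) - 56 = (-4 + 2*(-18))*(-21) - 56 = (-4 - 36)*(-21) - 56 = -40*(-21) - 56 = 840 - 56 = 784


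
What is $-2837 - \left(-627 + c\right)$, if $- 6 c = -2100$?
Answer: $-2560$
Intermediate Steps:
$c = 350$ ($c = \left(- \frac{1}{6}\right) \left(-2100\right) = 350$)
$-2837 - \left(-627 + c\right) = -2837 - \left(-627 + 350\right) = -2837 - -277 = -2837 + 277 = -2560$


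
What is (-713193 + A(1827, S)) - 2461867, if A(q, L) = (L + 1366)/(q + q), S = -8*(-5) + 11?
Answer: -11601667823/3654 ≈ -3.1751e+6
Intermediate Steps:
S = 51 (S = 40 + 11 = 51)
A(q, L) = (1366 + L)/(2*q) (A(q, L) = (1366 + L)/((2*q)) = (1366 + L)*(1/(2*q)) = (1366 + L)/(2*q))
(-713193 + A(1827, S)) - 2461867 = (-713193 + (1/2)*(1366 + 51)/1827) - 2461867 = (-713193 + (1/2)*(1/1827)*1417) - 2461867 = (-713193 + 1417/3654) - 2461867 = -2606005805/3654 - 2461867 = -11601667823/3654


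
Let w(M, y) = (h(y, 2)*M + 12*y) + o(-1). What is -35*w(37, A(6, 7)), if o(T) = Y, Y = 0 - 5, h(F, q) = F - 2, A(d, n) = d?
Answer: -7525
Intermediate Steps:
h(F, q) = -2 + F
Y = -5
o(T) = -5
w(M, y) = -5 + 12*y + M*(-2 + y) (w(M, y) = ((-2 + y)*M + 12*y) - 5 = (M*(-2 + y) + 12*y) - 5 = (12*y + M*(-2 + y)) - 5 = -5 + 12*y + M*(-2 + y))
-35*w(37, A(6, 7)) = -35*(-5 + 12*6 + 37*(-2 + 6)) = -35*(-5 + 72 + 37*4) = -35*(-5 + 72 + 148) = -35*215 = -7525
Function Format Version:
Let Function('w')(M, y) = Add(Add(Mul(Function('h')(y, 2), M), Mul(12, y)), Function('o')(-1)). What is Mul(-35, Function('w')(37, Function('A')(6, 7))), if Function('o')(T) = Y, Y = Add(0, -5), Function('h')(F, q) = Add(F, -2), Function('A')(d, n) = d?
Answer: -7525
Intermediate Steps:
Function('h')(F, q) = Add(-2, F)
Y = -5
Function('o')(T) = -5
Function('w')(M, y) = Add(-5, Mul(12, y), Mul(M, Add(-2, y))) (Function('w')(M, y) = Add(Add(Mul(Add(-2, y), M), Mul(12, y)), -5) = Add(Add(Mul(M, Add(-2, y)), Mul(12, y)), -5) = Add(Add(Mul(12, y), Mul(M, Add(-2, y))), -5) = Add(-5, Mul(12, y), Mul(M, Add(-2, y))))
Mul(-35, Function('w')(37, Function('A')(6, 7))) = Mul(-35, Add(-5, Mul(12, 6), Mul(37, Add(-2, 6)))) = Mul(-35, Add(-5, 72, Mul(37, 4))) = Mul(-35, Add(-5, 72, 148)) = Mul(-35, 215) = -7525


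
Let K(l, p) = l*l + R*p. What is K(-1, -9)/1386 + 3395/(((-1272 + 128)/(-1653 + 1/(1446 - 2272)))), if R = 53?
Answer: 5959462087/1214928 ≈ 4905.2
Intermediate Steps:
K(l, p) = l² + 53*p (K(l, p) = l*l + 53*p = l² + 53*p)
K(-1, -9)/1386 + 3395/(((-1272 + 128)/(-1653 + 1/(1446 - 2272)))) = ((-1)² + 53*(-9))/1386 + 3395/(((-1272 + 128)/(-1653 + 1/(1446 - 2272)))) = (1 - 477)*(1/1386) + 3395/((-1144/(-1653 + 1/(-826)))) = -476*1/1386 + 3395/((-1144/(-1653 - 1/826))) = -34/99 + 3395/((-1144/(-1365379/826))) = -34/99 + 3395/((-1144*(-826/1365379))) = -34/99 + 3395/(944944/1365379) = -34/99 + 3395*(1365379/944944) = -34/99 + 662208815/134992 = 5959462087/1214928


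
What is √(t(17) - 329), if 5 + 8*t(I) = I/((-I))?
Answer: I*√1319/2 ≈ 18.159*I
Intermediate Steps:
t(I) = -¾ (t(I) = -5/8 + (I/((-I)))/8 = -5/8 + (I*(-1/I))/8 = -5/8 + (⅛)*(-1) = -5/8 - ⅛ = -¾)
√(t(17) - 329) = √(-¾ - 329) = √(-1319/4) = I*√1319/2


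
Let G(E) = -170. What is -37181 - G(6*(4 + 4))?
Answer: -37011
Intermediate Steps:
-37181 - G(6*(4 + 4)) = -37181 - 1*(-170) = -37181 + 170 = -37011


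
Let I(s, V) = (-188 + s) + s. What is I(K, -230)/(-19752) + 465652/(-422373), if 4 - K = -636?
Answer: -804899135/695225958 ≈ -1.1578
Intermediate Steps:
K = 640 (K = 4 - 1*(-636) = 4 + 636 = 640)
I(s, V) = -188 + 2*s
I(K, -230)/(-19752) + 465652/(-422373) = (-188 + 2*640)/(-19752) + 465652/(-422373) = (-188 + 1280)*(-1/19752) + 465652*(-1/422373) = 1092*(-1/19752) - 465652/422373 = -91/1646 - 465652/422373 = -804899135/695225958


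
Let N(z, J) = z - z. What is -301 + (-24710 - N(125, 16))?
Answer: -25011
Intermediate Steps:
N(z, J) = 0
-301 + (-24710 - N(125, 16)) = -301 + (-24710 - 1*0) = -301 + (-24710 + 0) = -301 - 24710 = -25011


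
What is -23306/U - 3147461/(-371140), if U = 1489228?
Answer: 1169659315317/138178019980 ≈ 8.4649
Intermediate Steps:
-23306/U - 3147461/(-371140) = -23306/1489228 - 3147461/(-371140) = -23306*1/1489228 - 3147461*(-1/371140) = -11653/744614 + 3147461/371140 = 1169659315317/138178019980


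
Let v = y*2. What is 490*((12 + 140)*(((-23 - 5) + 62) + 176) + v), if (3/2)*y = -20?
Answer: 46883200/3 ≈ 1.5628e+7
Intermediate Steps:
y = -40/3 (y = (⅔)*(-20) = -40/3 ≈ -13.333)
v = -80/3 (v = -40/3*2 = -80/3 ≈ -26.667)
490*((12 + 140)*(((-23 - 5) + 62) + 176) + v) = 490*((12 + 140)*(((-23 - 5) + 62) + 176) - 80/3) = 490*(152*((-28 + 62) + 176) - 80/3) = 490*(152*(34 + 176) - 80/3) = 490*(152*210 - 80/3) = 490*(31920 - 80/3) = 490*(95680/3) = 46883200/3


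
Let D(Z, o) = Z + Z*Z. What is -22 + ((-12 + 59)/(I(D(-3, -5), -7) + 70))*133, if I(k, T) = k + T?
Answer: 4733/69 ≈ 68.594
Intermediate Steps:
D(Z, o) = Z + Z²
I(k, T) = T + k
-22 + ((-12 + 59)/(I(D(-3, -5), -7) + 70))*133 = -22 + ((-12 + 59)/((-7 - 3*(1 - 3)) + 70))*133 = -22 + (47/((-7 - 3*(-2)) + 70))*133 = -22 + (47/((-7 + 6) + 70))*133 = -22 + (47/(-1 + 70))*133 = -22 + (47/69)*133 = -22 + 6251/69 = 4733/69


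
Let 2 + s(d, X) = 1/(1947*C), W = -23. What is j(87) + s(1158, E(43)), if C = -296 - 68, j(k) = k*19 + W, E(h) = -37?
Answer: 1153776623/708708 ≈ 1628.0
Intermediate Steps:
j(k) = -23 + 19*k (j(k) = k*19 - 23 = 19*k - 23 = -23 + 19*k)
C = -364
s(d, X) = -1417417/708708 (s(d, X) = -2 + 1/(1947*(-364)) = -2 + (1/1947)*(-1/364) = -2 - 1/708708 = -1417417/708708)
j(87) + s(1158, E(43)) = (-23 + 19*87) - 1417417/708708 = (-23 + 1653) - 1417417/708708 = 1630 - 1417417/708708 = 1153776623/708708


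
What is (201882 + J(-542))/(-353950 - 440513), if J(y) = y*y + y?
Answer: -495104/794463 ≈ -0.62319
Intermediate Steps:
J(y) = y + y² (J(y) = y² + y = y + y²)
(201882 + J(-542))/(-353950 - 440513) = (201882 - 542*(1 - 542))/(-353950 - 440513) = (201882 - 542*(-541))/(-794463) = (201882 + 293222)*(-1/794463) = 495104*(-1/794463) = -495104/794463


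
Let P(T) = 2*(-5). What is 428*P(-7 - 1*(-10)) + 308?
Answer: -3972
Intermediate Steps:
P(T) = -10
428*P(-7 - 1*(-10)) + 308 = 428*(-10) + 308 = -4280 + 308 = -3972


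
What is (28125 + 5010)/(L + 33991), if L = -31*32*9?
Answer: 33135/25063 ≈ 1.3221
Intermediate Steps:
L = -8928 (L = -992*9 = -8928)
(28125 + 5010)/(L + 33991) = (28125 + 5010)/(-8928 + 33991) = 33135/25063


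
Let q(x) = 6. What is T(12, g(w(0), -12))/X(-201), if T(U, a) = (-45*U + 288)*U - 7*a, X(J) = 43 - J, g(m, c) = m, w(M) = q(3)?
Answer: -1533/122 ≈ -12.566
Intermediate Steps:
w(M) = 6
T(U, a) = -7*a + U*(288 - 45*U) (T(U, a) = (288 - 45*U)*U - 7*a = U*(288 - 45*U) - 7*a = -7*a + U*(288 - 45*U))
T(12, g(w(0), -12))/X(-201) = (-45*12² - 7*6 + 288*12)/(43 - 1*(-201)) = (-45*144 - 42 + 3456)/(43 + 201) = (-6480 - 42 + 3456)/244 = -3066*1/244 = -1533/122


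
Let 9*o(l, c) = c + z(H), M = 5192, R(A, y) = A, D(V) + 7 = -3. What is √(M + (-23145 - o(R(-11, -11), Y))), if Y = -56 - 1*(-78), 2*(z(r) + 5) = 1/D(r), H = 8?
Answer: I*√16159395/30 ≈ 134.0*I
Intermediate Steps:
D(V) = -10 (D(V) = -7 - 3 = -10)
z(r) = -101/20 (z(r) = -5 + (½)/(-10) = -5 + (½)*(-⅒) = -5 - 1/20 = -101/20)
Y = 22 (Y = -56 + 78 = 22)
o(l, c) = -101/180 + c/9 (o(l, c) = (c - 101/20)/9 = (-101/20 + c)/9 = -101/180 + c/9)
√(M + (-23145 - o(R(-11, -11), Y))) = √(5192 + (-23145 - (-101/180 + (⅑)*22))) = √(5192 + (-23145 - (-101/180 + 22/9))) = √(5192 + (-23145 - 1*113/60)) = √(5192 + (-23145 - 113/60)) = √(5192 - 1388813/60) = √(-1077293/60) = I*√16159395/30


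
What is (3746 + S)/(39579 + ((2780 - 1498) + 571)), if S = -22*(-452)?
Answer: 6845/20716 ≈ 0.33042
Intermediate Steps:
S = 9944
(3746 + S)/(39579 + ((2780 - 1498) + 571)) = (3746 + 9944)/(39579 + ((2780 - 1498) + 571)) = 13690/(39579 + (1282 + 571)) = 13690/(39579 + 1853) = 13690/41432 = 13690*(1/41432) = 6845/20716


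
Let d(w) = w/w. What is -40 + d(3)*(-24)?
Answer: -64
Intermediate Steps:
d(w) = 1
-40 + d(3)*(-24) = -40 + 1*(-24) = -40 - 24 = -64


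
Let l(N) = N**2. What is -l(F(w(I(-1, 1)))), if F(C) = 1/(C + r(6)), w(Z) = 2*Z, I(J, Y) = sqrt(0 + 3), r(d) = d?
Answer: -1/12 + sqrt(3)/24 ≈ -0.011165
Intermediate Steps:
I(J, Y) = sqrt(3)
F(C) = 1/(6 + C) (F(C) = 1/(C + 6) = 1/(6 + C))
-l(F(w(I(-1, 1)))) = -(1/(6 + 2*sqrt(3)))**2 = -1/(6 + 2*sqrt(3))**2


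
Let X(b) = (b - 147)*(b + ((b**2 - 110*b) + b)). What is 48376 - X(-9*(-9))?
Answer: -95966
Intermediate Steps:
X(b) = (-147 + b)*(b**2 - 108*b) (X(b) = (-147 + b)*(b + (b**2 - 109*b)) = (-147 + b)*(b**2 - 108*b))
48376 - X(-9*(-9)) = 48376 - (-9*(-9))*(15876 + (-9*(-9))**2 - (-2295)*(-9)) = 48376 - 81*(15876 + 81**2 - 255*81) = 48376 - 81*(15876 + 6561 - 20655) = 48376 - 81*1782 = 48376 - 1*144342 = 48376 - 144342 = -95966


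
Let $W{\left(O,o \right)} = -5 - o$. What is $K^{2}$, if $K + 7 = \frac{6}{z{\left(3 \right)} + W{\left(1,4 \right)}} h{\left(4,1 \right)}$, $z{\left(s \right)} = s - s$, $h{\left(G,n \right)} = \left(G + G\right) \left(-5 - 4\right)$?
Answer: $1681$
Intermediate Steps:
$h{\left(G,n \right)} = - 18 G$ ($h{\left(G,n \right)} = 2 G \left(-9\right) = - 18 G$)
$z{\left(s \right)} = 0$
$K = 41$ ($K = -7 + \frac{6}{0 - 9} \left(\left(-18\right) 4\right) = -7 + \frac{6}{0 - 9} \left(-72\right) = -7 + \frac{6}{-9} \left(-72\right) = -7 + 6 \left(- \frac{1}{9}\right) \left(-72\right) = -7 - -48 = -7 + 48 = 41$)
$K^{2} = 41^{2} = 1681$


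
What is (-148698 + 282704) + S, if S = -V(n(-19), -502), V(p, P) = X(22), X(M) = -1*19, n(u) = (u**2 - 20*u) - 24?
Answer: 134025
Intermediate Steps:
n(u) = -24 + u**2 - 20*u
X(M) = -19
V(p, P) = -19
S = 19 (S = -1*(-19) = 19)
(-148698 + 282704) + S = (-148698 + 282704) + 19 = 134006 + 19 = 134025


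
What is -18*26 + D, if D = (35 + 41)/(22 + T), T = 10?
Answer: -3725/8 ≈ -465.63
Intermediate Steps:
D = 19/8 (D = (35 + 41)/(22 + 10) = 76/32 = 76*(1/32) = 19/8 ≈ 2.3750)
-18*26 + D = -18*26 + 19/8 = -468 + 19/8 = -3725/8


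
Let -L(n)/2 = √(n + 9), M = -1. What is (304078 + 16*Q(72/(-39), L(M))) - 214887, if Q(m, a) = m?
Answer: 1159099/13 ≈ 89162.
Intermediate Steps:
L(n) = -2*√(9 + n) (L(n) = -2*√(n + 9) = -2*√(9 + n))
(304078 + 16*Q(72/(-39), L(M))) - 214887 = (304078 + 16*(72/(-39))) - 214887 = (304078 + 16*(72*(-1/39))) - 214887 = (304078 + 16*(-24/13)) - 214887 = (304078 - 384/13) - 214887 = 3952630/13 - 214887 = 1159099/13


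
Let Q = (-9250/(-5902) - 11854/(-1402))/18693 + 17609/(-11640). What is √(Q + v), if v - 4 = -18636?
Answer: I*√11651669057795953892242726395310/25006142899140 ≈ 136.5*I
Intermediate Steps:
v = -18632 (v = 4 - 18636 = -18632)
Q = -226895418101269/150036857394840 (Q = (-9250*(-1/5902) - 11854*(-1/1402))*(1/18693) + 17609*(-1/11640) = (4625/2951 + 5927/701)*(1/18693) - 17609/11640 = (20732702/2068651)*(1/18693) - 17609/11640 = 20732702/38669293143 - 17609/11640 = -226895418101269/150036857394840 ≈ -1.5123)
√(Q + v) = √(-226895418101269/150036857394840 - 18632) = √(-2795713622398760149/150036857394840) = I*√11651669057795953892242726395310/25006142899140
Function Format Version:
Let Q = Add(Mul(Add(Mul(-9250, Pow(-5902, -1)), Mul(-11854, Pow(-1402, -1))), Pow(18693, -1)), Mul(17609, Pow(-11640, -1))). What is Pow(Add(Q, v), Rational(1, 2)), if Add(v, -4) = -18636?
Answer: Mul(Rational(1, 25006142899140), I, Pow(11651669057795953892242726395310, Rational(1, 2))) ≈ Mul(136.50, I)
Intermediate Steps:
v = -18632 (v = Add(4, -18636) = -18632)
Q = Rational(-226895418101269, 150036857394840) (Q = Add(Mul(Add(Mul(-9250, Rational(-1, 5902)), Mul(-11854, Rational(-1, 1402))), Rational(1, 18693)), Mul(17609, Rational(-1, 11640))) = Add(Mul(Add(Rational(4625, 2951), Rational(5927, 701)), Rational(1, 18693)), Rational(-17609, 11640)) = Add(Mul(Rational(20732702, 2068651), Rational(1, 18693)), Rational(-17609, 11640)) = Add(Rational(20732702, 38669293143), Rational(-17609, 11640)) = Rational(-226895418101269, 150036857394840) ≈ -1.5123)
Pow(Add(Q, v), Rational(1, 2)) = Pow(Add(Rational(-226895418101269, 150036857394840), -18632), Rational(1, 2)) = Pow(Rational(-2795713622398760149, 150036857394840), Rational(1, 2)) = Mul(Rational(1, 25006142899140), I, Pow(11651669057795953892242726395310, Rational(1, 2)))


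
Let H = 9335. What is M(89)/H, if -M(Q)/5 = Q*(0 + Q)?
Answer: -7921/1867 ≈ -4.2426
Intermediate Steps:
M(Q) = -5*Q² (M(Q) = -5*Q*(0 + Q) = -5*Q*Q = -5*Q²)
M(89)/H = -5*89²/9335 = -5*7921*(1/9335) = -39605*1/9335 = -7921/1867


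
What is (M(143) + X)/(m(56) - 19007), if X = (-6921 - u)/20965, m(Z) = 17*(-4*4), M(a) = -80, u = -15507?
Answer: 1668614/404184235 ≈ 0.0041284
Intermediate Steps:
m(Z) = -272 (m(Z) = 17*(-16) = -272)
X = 8586/20965 (X = (-6921 - 1*(-15507))/20965 = (-6921 + 15507)*(1/20965) = 8586*(1/20965) = 8586/20965 ≈ 0.40954)
(M(143) + X)/(m(56) - 19007) = (-80 + 8586/20965)/(-272 - 19007) = -1668614/20965/(-19279) = -1668614/20965*(-1/19279) = 1668614/404184235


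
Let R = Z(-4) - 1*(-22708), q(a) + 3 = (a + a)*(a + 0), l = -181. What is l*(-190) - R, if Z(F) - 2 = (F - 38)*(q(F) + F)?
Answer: 12730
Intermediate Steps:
q(a) = -3 + 2*a² (q(a) = -3 + (a + a)*(a + 0) = -3 + (2*a)*a = -3 + 2*a²)
Z(F) = 2 + (-38 + F)*(-3 + F + 2*F²) (Z(F) = 2 + (F - 38)*((-3 + 2*F²) + F) = 2 + (-38 + F)*(-3 + F + 2*F²))
R = 21660 (R = (116 - 75*(-4)² - 41*(-4) + 2*(-4)³) - 1*(-22708) = (116 - 75*16 + 164 + 2*(-64)) + 22708 = (116 - 1200 + 164 - 128) + 22708 = -1048 + 22708 = 21660)
l*(-190) - R = -181*(-190) - 1*21660 = 34390 - 21660 = 12730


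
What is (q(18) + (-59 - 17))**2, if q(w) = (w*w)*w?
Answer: 33131536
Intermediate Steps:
q(w) = w**3 (q(w) = w**2*w = w**3)
(q(18) + (-59 - 17))**2 = (18**3 + (-59 - 17))**2 = (5832 - 76)**2 = 5756**2 = 33131536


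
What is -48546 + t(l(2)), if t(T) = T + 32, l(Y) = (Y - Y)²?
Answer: -48514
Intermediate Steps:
l(Y) = 0 (l(Y) = 0² = 0)
t(T) = 32 + T
-48546 + t(l(2)) = -48546 + (32 + 0) = -48546 + 32 = -48514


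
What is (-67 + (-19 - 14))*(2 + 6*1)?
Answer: -800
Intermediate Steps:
(-67 + (-19 - 14))*(2 + 6*1) = (-67 - 33)*(2 + 6) = -100*8 = -800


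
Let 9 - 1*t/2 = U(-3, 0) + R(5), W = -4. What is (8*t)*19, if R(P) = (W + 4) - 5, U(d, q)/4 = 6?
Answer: -3040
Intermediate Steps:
U(d, q) = 24 (U(d, q) = 4*6 = 24)
R(P) = -5 (R(P) = (-4 + 4) - 5 = 0 - 5 = -5)
t = -20 (t = 18 - 2*(24 - 5) = 18 - 2*19 = 18 - 38 = -20)
(8*t)*19 = (8*(-20))*19 = -160*19 = -3040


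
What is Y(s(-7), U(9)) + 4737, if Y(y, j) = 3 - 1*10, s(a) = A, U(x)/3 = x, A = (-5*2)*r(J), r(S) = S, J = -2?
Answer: 4730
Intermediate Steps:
A = 20 (A = -5*2*(-2) = -10*(-2) = 20)
U(x) = 3*x
s(a) = 20
Y(y, j) = -7 (Y(y, j) = 3 - 10 = -7)
Y(s(-7), U(9)) + 4737 = -7 + 4737 = 4730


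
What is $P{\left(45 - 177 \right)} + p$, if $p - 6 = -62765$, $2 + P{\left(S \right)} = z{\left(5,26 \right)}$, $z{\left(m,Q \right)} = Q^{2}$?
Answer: $-62085$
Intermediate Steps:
$P{\left(S \right)} = 674$ ($P{\left(S \right)} = -2 + 26^{2} = -2 + 676 = 674$)
$p = -62759$ ($p = 6 - 62765 = -62759$)
$P{\left(45 - 177 \right)} + p = 674 - 62759 = -62085$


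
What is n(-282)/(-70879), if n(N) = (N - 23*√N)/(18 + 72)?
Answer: 47/1063185 + 23*I*√282/6379110 ≈ 4.4207e-5 + 6.0547e-5*I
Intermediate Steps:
n(N) = -23*√N/90 + N/90 (n(N) = (N - 23*√N)/90 = (N - 23*√N)*(1/90) = -23*√N/90 + N/90)
n(-282)/(-70879) = (-23*I*√282/90 + (1/90)*(-282))/(-70879) = (-23*I*√282/90 - 47/15)*(-1/70879) = (-47/15 - 23*I*√282/90)*(-1/70879) = 47/1063185 + 23*I*√282/6379110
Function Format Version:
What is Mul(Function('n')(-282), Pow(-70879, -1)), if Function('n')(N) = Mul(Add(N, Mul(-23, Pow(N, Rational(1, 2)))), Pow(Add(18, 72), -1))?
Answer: Add(Rational(47, 1063185), Mul(Rational(23, 6379110), I, Pow(282, Rational(1, 2)))) ≈ Add(4.4207e-5, Mul(6.0547e-5, I))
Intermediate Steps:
Function('n')(N) = Add(Mul(Rational(-23, 90), Pow(N, Rational(1, 2))), Mul(Rational(1, 90), N)) (Function('n')(N) = Mul(Add(N, Mul(-23, Pow(N, Rational(1, 2)))), Pow(90, -1)) = Mul(Add(N, Mul(-23, Pow(N, Rational(1, 2)))), Rational(1, 90)) = Add(Mul(Rational(-23, 90), Pow(N, Rational(1, 2))), Mul(Rational(1, 90), N)))
Mul(Function('n')(-282), Pow(-70879, -1)) = Mul(Add(Mul(Rational(-23, 90), Pow(-282, Rational(1, 2))), Mul(Rational(1, 90), -282)), Pow(-70879, -1)) = Mul(Add(Mul(Rational(-23, 90), Mul(I, Pow(282, Rational(1, 2)))), Rational(-47, 15)), Rational(-1, 70879)) = Mul(Add(Mul(Rational(-23, 90), I, Pow(282, Rational(1, 2))), Rational(-47, 15)), Rational(-1, 70879)) = Mul(Add(Rational(-47, 15), Mul(Rational(-23, 90), I, Pow(282, Rational(1, 2)))), Rational(-1, 70879)) = Add(Rational(47, 1063185), Mul(Rational(23, 6379110), I, Pow(282, Rational(1, 2))))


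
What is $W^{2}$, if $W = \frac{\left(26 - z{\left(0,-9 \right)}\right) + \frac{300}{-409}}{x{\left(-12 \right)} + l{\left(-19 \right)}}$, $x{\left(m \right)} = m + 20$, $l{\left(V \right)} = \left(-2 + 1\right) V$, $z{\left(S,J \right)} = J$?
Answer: $\frac{196420225}{121947849} \approx 1.6107$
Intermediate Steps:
$l{\left(V \right)} = - V$
$x{\left(m \right)} = 20 + m$
$W = \frac{14015}{11043}$ ($W = \frac{\left(26 - -9\right) + \frac{300}{-409}}{\left(20 - 12\right) - -19} = \frac{\left(26 + 9\right) + 300 \left(- \frac{1}{409}\right)}{8 + 19} = \frac{35 - \frac{300}{409}}{27} = \frac{14015}{409} \cdot \frac{1}{27} = \frac{14015}{11043} \approx 1.2691$)
$W^{2} = \left(\frac{14015}{11043}\right)^{2} = \frac{196420225}{121947849}$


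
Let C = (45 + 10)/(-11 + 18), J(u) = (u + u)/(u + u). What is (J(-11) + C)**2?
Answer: 3844/49 ≈ 78.449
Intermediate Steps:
J(u) = 1 (J(u) = (2*u)/((2*u)) = (2*u)*(1/(2*u)) = 1)
C = 55/7 ≈ 7.8571
(J(-11) + C)**2 = (1 + 55/7)**2 = (62/7)**2 = 3844/49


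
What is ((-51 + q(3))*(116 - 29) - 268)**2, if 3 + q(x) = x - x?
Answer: 24661156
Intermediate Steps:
q(x) = -3 (q(x) = -3 + (x - x) = -3 + 0 = -3)
((-51 + q(3))*(116 - 29) - 268)**2 = ((-51 - 3)*(116 - 29) - 268)**2 = (-54*87 - 268)**2 = (-4698 - 268)**2 = (-4966)**2 = 24661156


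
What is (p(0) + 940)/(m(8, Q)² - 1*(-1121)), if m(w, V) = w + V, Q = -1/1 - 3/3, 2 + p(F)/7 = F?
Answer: 926/1157 ≈ 0.80035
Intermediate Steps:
p(F) = -14 + 7*F
Q = -2 (Q = -1*1 - 3*⅓ = -1 - 1 = -2)
m(w, V) = V + w
(p(0) + 940)/(m(8, Q)² - 1*(-1121)) = ((-14 + 7*0) + 940)/((-2 + 8)² - 1*(-1121)) = ((-14 + 0) + 940)/(6² + 1121) = (-14 + 940)/(36 + 1121) = 926/1157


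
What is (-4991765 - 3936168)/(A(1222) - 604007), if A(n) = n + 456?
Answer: 1275419/86047 ≈ 14.822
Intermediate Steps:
A(n) = 456 + n
(-4991765 - 3936168)/(A(1222) - 604007) = (-4991765 - 3936168)/((456 + 1222) - 604007) = -8927933/(1678 - 604007) = -8927933/(-602329) = -8927933*(-1/602329) = 1275419/86047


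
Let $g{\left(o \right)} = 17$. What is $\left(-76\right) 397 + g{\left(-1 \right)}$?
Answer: $-30155$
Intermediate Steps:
$\left(-76\right) 397 + g{\left(-1 \right)} = \left(-76\right) 397 + 17 = -30172 + 17 = -30155$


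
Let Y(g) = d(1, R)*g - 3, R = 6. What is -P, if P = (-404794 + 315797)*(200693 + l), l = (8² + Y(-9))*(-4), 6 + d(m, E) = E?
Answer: 17839359653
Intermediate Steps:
d(m, E) = -6 + E
Y(g) = -3 (Y(g) = (-6 + 6)*g - 3 = 0*g - 3 = 0 - 3 = -3)
l = -244 (l = (8² - 3)*(-4) = (64 - 3)*(-4) = 61*(-4) = -244)
P = -17839359653 (P = (-404794 + 315797)*(200693 - 244) = -88997*200449 = -17839359653)
-P = -1*(-17839359653) = 17839359653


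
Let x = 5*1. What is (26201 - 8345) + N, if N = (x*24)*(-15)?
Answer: 16056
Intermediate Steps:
x = 5
N = -1800 (N = (5*24)*(-15) = 120*(-15) = -1800)
(26201 - 8345) + N = (26201 - 8345) - 1800 = 17856 - 1800 = 16056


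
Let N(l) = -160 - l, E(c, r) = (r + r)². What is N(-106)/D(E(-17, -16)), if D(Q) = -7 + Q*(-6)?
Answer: 54/6151 ≈ 0.0087791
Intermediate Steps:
E(c, r) = 4*r² (E(c, r) = (2*r)² = 4*r²)
D(Q) = -7 - 6*Q
N(-106)/D(E(-17, -16)) = (-160 - 1*(-106))/(-7 - 24*(-16)²) = (-160 + 106)/(-7 - 24*256) = -54/(-7 - 6*1024) = -54/(-7 - 6144) = -54/(-6151) = -54*(-1/6151) = 54/6151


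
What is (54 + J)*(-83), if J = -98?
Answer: 3652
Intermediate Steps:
(54 + J)*(-83) = (54 - 98)*(-83) = -44*(-83) = 3652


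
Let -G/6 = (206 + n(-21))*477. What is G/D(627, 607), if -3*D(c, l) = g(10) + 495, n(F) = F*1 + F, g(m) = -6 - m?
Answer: 1408104/479 ≈ 2939.7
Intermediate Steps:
n(F) = 2*F (n(F) = F + F = 2*F)
D(c, l) = -479/3 (D(c, l) = -((-6 - 1*10) + 495)/3 = -((-6 - 10) + 495)/3 = -(-16 + 495)/3 = -⅓*479 = -479/3)
G = -469368 (G = -6*(206 + 2*(-21))*477 = -6*(206 - 42)*477 = -984*477 = -6*78228 = -469368)
G/D(627, 607) = -469368/(-479/3) = -469368*(-3/479) = 1408104/479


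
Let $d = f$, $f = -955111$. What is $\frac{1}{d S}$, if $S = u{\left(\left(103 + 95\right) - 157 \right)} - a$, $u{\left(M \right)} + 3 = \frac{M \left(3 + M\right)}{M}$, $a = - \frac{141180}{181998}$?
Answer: $- \frac{30333}{1210300422313} \approx -2.5062 \cdot 10^{-8}$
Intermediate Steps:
$d = -955111$
$a = - \frac{23530}{30333}$ ($a = \left(-141180\right) \frac{1}{181998} = - \frac{23530}{30333} \approx -0.77572$)
$u{\left(M \right)} = M$ ($u{\left(M \right)} = -3 + \frac{M \left(3 + M\right)}{M} = -3 + \left(3 + M\right) = M$)
$S = \frac{1267183}{30333}$ ($S = \left(\left(103 + 95\right) - 157\right) - - \frac{23530}{30333} = \left(198 - 157\right) + \frac{23530}{30333} = 41 + \frac{23530}{30333} = \frac{1267183}{30333} \approx 41.776$)
$\frac{1}{d S} = \frac{1}{\left(-955111\right) \frac{1267183}{30333}} = \left(- \frac{1}{955111}\right) \frac{30333}{1267183} = - \frac{30333}{1210300422313}$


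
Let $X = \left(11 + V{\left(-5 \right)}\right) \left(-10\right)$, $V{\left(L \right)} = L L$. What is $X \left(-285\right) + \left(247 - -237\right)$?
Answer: $103084$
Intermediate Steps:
$V{\left(L \right)} = L^{2}$
$X = -360$ ($X = \left(11 + \left(-5\right)^{2}\right) \left(-10\right) = \left(11 + 25\right) \left(-10\right) = 36 \left(-10\right) = -360$)
$X \left(-285\right) + \left(247 - -237\right) = \left(-360\right) \left(-285\right) + \left(247 - -237\right) = 102600 + \left(247 + 237\right) = 102600 + 484 = 103084$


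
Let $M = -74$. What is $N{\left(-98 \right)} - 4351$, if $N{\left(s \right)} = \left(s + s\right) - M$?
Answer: $-4473$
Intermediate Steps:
$N{\left(s \right)} = 74 + 2 s$ ($N{\left(s \right)} = \left(s + s\right) - -74 = 2 s + 74 = 74 + 2 s$)
$N{\left(-98 \right)} - 4351 = \left(74 + 2 \left(-98\right)\right) - 4351 = \left(74 - 196\right) - 4351 = -122 - 4351 = -4473$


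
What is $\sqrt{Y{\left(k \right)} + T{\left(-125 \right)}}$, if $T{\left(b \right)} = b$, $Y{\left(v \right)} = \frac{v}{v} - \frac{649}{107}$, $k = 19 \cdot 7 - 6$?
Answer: $\frac{i \sqrt{1489119}}{107} \approx 11.405 i$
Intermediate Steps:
$k = 127$ ($k = 133 - 6 = 127$)
$Y{\left(v \right)} = - \frac{542}{107}$ ($Y{\left(v \right)} = 1 - \frac{649}{107} = - \frac{542}{107}$)
$\sqrt{Y{\left(k \right)} + T{\left(-125 \right)}} = \sqrt{- \frac{542}{107} - 125} = \sqrt{- \frac{13917}{107}} = \frac{i \sqrt{1489119}}{107}$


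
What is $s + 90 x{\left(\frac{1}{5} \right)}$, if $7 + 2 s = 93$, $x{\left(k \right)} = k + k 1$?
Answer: $79$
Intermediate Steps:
$x{\left(k \right)} = 2 k$ ($x{\left(k \right)} = k + k = 2 k$)
$s = 43$ ($s = - \frac{7}{2} + \frac{1}{2} \cdot 93 = - \frac{7}{2} + \frac{93}{2} = 43$)
$s + 90 x{\left(\frac{1}{5} \right)} = 43 + 90 \cdot \frac{2}{5} = 43 + 36 = 79$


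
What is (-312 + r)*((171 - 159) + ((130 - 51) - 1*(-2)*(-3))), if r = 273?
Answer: -3315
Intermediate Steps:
(-312 + r)*((171 - 159) + ((130 - 51) - 1*(-2)*(-3))) = (-312 + 273)*((171 - 159) + ((130 - 51) - 1*(-2)*(-3))) = -39*(12 + (79 + 2*(-3))) = -39*(12 + (79 - 6)) = -39*(12 + 73) = -39*85 = -3315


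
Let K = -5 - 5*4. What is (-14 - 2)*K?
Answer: 400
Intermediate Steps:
K = -25 (K = -5 - 20 = -25)
(-14 - 2)*K = (-14 - 2)*(-25) = -16*(-25) = 400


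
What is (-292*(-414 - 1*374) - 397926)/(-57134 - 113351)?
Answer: 33566/34097 ≈ 0.98443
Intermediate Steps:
(-292*(-414 - 1*374) - 397926)/(-57134 - 113351) = (-292*(-414 - 374) - 397926)/(-170485) = (-292*(-788) - 397926)*(-1/170485) = (230096 - 397926)*(-1/170485) = -167830*(-1/170485) = 33566/34097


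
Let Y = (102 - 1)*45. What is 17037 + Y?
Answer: 21582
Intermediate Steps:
Y = 4545 (Y = 101*45 = 4545)
17037 + Y = 17037 + 4545 = 21582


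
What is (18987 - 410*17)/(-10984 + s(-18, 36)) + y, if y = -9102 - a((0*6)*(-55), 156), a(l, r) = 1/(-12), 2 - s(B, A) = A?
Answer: -601781609/66108 ≈ -9103.0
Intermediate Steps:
s(B, A) = 2 - A
a(l, r) = -1/12
y = -109223/12 (y = -9102 - 1*(-1/12) = -9102 + 1/12 = -109223/12 ≈ -9101.9)
(18987 - 410*17)/(-10984 + s(-18, 36)) + y = (18987 - 410*17)/(-10984 + (2 - 1*36)) - 109223/12 = (18987 - 6970)/(-10984 + (2 - 36)) - 109223/12 = 12017/(-10984 - 34) - 109223/12 = 12017/(-11018) - 109223/12 = 12017*(-1/11018) - 109223/12 = -12017/11018 - 109223/12 = -601781609/66108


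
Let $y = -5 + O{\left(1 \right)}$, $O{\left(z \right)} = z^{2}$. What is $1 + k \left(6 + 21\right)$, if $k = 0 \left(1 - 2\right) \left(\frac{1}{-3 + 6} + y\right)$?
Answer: $1$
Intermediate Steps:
$y = -4$ ($y = -5 + 1^{2} = -5 + 1 = -4$)
$k = 0$ ($k = 0 \left(1 - 2\right) \left(\frac{1}{-3 + 6} - 4\right) = 0 \left(-1\right) \left(\frac{1}{3} - 4\right) = 0 \left(\frac{1}{3} - 4\right) = 0 \left(- \frac{11}{3}\right) = 0$)
$1 + k \left(6 + 21\right) = 1 + 0 \left(6 + 21\right) = 1 + 0 \cdot 27 = 1 + 0 = 1$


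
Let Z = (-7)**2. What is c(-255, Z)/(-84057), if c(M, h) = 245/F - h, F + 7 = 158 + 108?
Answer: 1778/3110109 ≈ 0.00057168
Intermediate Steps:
F = 259 (F = -7 + (158 + 108) = -7 + 266 = 259)
Z = 49
c(M, h) = 35/37 - h (c(M, h) = 245/259 - h = 245*(1/259) - h = 35/37 - h)
c(-255, Z)/(-84057) = (35/37 - 1*49)/(-84057) = (35/37 - 49)*(-1/84057) = -1778/37*(-1/84057) = 1778/3110109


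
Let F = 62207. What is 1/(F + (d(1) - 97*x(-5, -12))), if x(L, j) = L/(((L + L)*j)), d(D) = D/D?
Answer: 24/1493089 ≈ 1.6074e-5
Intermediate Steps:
d(D) = 1
x(L, j) = 1/(2*j) (x(L, j) = L/(((2*L)*j)) = L/((2*L*j)) = L*(1/(2*L*j)) = 1/(2*j))
1/(F + (d(1) - 97*x(-5, -12))) = 1/(62207 + (1 - 97/(2*(-12)))) = 1/(62207 + (1 - 97*(-1)/(2*12))) = 1/(62207 + (1 - 97*(-1/24))) = 1/(62207 + (1 + 97/24)) = 1/(62207 + 121/24) = 1/(1493089/24) = 24/1493089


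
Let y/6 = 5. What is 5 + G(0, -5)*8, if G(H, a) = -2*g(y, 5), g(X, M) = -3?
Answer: 53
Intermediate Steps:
y = 30 (y = 6*5 = 30)
G(H, a) = 6 (G(H, a) = -2*(-3) = 6)
5 + G(0, -5)*8 = 5 + 6*8 = 5 + 48 = 53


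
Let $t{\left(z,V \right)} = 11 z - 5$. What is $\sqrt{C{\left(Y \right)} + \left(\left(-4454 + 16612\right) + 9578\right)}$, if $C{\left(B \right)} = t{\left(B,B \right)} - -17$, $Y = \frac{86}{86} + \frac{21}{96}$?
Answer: $\frac{\sqrt{1392730}}{8} \approx 147.52$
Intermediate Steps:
$t{\left(z,V \right)} = -5 + 11 z$
$Y = \frac{39}{32}$ ($Y = 86 \cdot \frac{1}{86} + 21 \cdot \frac{1}{96} = 1 + \frac{7}{32} = \frac{39}{32} \approx 1.2188$)
$C{\left(B \right)} = 12 + 11 B$ ($C{\left(B \right)} = \left(-5 + 11 B\right) - -17 = \left(-5 + 11 B\right) + 17 = 12 + 11 B$)
$\sqrt{C{\left(Y \right)} + \left(\left(-4454 + 16612\right) + 9578\right)} = \sqrt{\left(12 + 11 \cdot \frac{39}{32}\right) + \left(\left(-4454 + 16612\right) + 9578\right)} = \sqrt{\left(12 + \frac{429}{32}\right) + \left(12158 + 9578\right)} = \sqrt{\frac{813}{32} + 21736} = \sqrt{\frac{696365}{32}} = \frac{\sqrt{1392730}}{8}$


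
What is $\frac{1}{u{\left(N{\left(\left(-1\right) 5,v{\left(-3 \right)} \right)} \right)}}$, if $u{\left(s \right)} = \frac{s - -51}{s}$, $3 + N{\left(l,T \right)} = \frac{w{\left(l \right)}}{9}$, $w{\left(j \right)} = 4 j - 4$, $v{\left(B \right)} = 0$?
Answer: $- \frac{1}{8} \approx -0.125$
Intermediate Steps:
$w{\left(j \right)} = -4 + 4 j$
$N{\left(l,T \right)} = - \frac{31}{9} + \frac{4 l}{9}$ ($N{\left(l,T \right)} = -3 + \frac{-4 + 4 l}{9} = -3 + \left(-4 + 4 l\right) \frac{1}{9} = -3 + \left(- \frac{4}{9} + \frac{4 l}{9}\right) = - \frac{31}{9} + \frac{4 l}{9}$)
$u{\left(s \right)} = \frac{51 + s}{s}$ ($u{\left(s \right)} = \frac{s + 51}{s} = \frac{51 + s}{s}$)
$\frac{1}{u{\left(N{\left(\left(-1\right) 5,v{\left(-3 \right)} \right)} \right)}} = \frac{1}{\frac{1}{- \frac{31}{9} + \frac{4 \left(\left(-1\right) 5\right)}{9}} \left(51 - \left(\frac{31}{9} - \frac{4 \left(\left(-1\right) 5\right)}{9}\right)\right)} = \frac{1}{\frac{1}{- \frac{31}{9} + \frac{4}{9} \left(-5\right)} \left(51 + \left(- \frac{31}{9} + \frac{4}{9} \left(-5\right)\right)\right)} = \frac{1}{\frac{1}{- \frac{31}{9} - \frac{20}{9}} \left(51 - \frac{17}{3}\right)} = \frac{1}{\frac{1}{- \frac{17}{3}} \left(51 - \frac{17}{3}\right)} = \frac{1}{\left(- \frac{3}{17}\right) \frac{136}{3}} = \frac{1}{-8} = - \frac{1}{8}$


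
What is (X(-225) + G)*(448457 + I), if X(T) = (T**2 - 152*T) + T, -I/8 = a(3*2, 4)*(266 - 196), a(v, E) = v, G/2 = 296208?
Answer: 301337790552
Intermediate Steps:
G = 592416 (G = 2*296208 = 592416)
I = -3360 (I = -8*3*2*(266 - 196) = -48*70 = -8*420 = -3360)
X(T) = T**2 - 151*T
(X(-225) + G)*(448457 + I) = (-225*(-151 - 225) + 592416)*(448457 - 3360) = (-225*(-376) + 592416)*445097 = (84600 + 592416)*445097 = 677016*445097 = 301337790552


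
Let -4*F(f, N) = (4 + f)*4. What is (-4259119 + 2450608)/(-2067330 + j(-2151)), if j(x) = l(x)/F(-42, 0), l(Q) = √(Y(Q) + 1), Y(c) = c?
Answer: 539881138188972/617144420693375 + 34361709*I*√86/617144420693375 ≈ 0.87481 + 5.1634e-7*I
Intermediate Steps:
l(Q) = √(1 + Q) (l(Q) = √(Q + 1) = √(1 + Q))
F(f, N) = -4 - f (F(f, N) = -(4 + f)*4/4 = -(16 + 4*f)/4 = -4 - f)
j(x) = √(1 + x)/38 (j(x) = √(1 + x)/(-4 - 1*(-42)) = √(1 + x)/(-4 + 42) = √(1 + x)/38)
(-4259119 + 2450608)/(-2067330 + j(-2151)) = (-4259119 + 2450608)/(-2067330 + √(1 - 2151)/38) = -1808511/(-2067330 + √(-2150)/38) = -1808511/(-2067330 + (5*I*√86)/38) = -1808511/(-2067330 + 5*I*√86/38)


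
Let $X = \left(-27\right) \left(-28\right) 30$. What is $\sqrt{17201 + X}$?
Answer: $\sqrt{39881} \approx 199.7$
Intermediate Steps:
$X = 22680$ ($X = 756 \cdot 30 = 22680$)
$\sqrt{17201 + X} = \sqrt{17201 + 22680} = \sqrt{39881}$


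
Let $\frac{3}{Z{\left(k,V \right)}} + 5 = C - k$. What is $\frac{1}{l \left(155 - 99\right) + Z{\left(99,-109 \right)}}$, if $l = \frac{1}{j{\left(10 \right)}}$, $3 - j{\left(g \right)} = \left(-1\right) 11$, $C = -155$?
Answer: $\frac{259}{1033} \approx 0.25073$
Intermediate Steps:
$Z{\left(k,V \right)} = \frac{3}{-160 - k}$ ($Z{\left(k,V \right)} = \frac{3}{-5 - \left(155 + k\right)} = \frac{3}{-160 - k}$)
$j{\left(g \right)} = 14$ ($j{\left(g \right)} = 3 - \left(-1\right) 11 = 3 - -11 = 3 + 11 = 14$)
$l = \frac{1}{14} \approx 0.071429$
$\frac{1}{l \left(155 - 99\right) + Z{\left(99,-109 \right)}} = \frac{1}{\frac{155 - 99}{14} - \frac{3}{160 + 99}} = \frac{1}{\frac{1}{14} \cdot 56 - \frac{3}{259}} = \frac{1}{4 - \frac{3}{259}} = \frac{1}{\frac{1033}{259}} = \frac{259}{1033}$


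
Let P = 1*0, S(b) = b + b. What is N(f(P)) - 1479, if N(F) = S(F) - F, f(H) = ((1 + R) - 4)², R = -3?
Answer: -1443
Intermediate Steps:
S(b) = 2*b
P = 0
f(H) = 36 (f(H) = ((1 - 3) - 4)² = (-2 - 4)² = (-6)² = 36)
N(F) = F (N(F) = 2*F - F = F)
N(f(P)) - 1479 = 36 - 1479 = -1443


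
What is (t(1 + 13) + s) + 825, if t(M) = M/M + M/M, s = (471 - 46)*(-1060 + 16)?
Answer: -442873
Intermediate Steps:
s = -443700 (s = 425*(-1044) = -443700)
t(M) = 2 (t(M) = 1 + 1 = 2)
(t(1 + 13) + s) + 825 = (2 - 443700) + 825 = -443698 + 825 = -442873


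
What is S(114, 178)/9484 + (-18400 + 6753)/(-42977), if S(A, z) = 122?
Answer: 57851671/203796934 ≈ 0.28387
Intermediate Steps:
S(114, 178)/9484 + (-18400 + 6753)/(-42977) = 122/9484 + (-18400 + 6753)/(-42977) = 122*(1/9484) - 11647*(-1/42977) = 61/4742 + 11647/42977 = 57851671/203796934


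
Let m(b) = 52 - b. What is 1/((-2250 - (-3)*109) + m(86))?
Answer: -1/1957 ≈ -0.00051099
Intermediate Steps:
1/((-2250 - (-3)*109) + m(86)) = 1/((-2250 - (-3)*109) + (52 - 1*86)) = 1/((-2250 - 1*(-327)) + (52 - 86)) = 1/((-2250 + 327) - 34) = 1/(-1923 - 34) = 1/(-1957) = -1/1957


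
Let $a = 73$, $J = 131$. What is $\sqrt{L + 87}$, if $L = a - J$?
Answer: $\sqrt{29} \approx 5.3852$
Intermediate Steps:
$L = -58$ ($L = 73 - 131 = -58$)
$\sqrt{L + 87} = \sqrt{-58 + 87} = \sqrt{29}$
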